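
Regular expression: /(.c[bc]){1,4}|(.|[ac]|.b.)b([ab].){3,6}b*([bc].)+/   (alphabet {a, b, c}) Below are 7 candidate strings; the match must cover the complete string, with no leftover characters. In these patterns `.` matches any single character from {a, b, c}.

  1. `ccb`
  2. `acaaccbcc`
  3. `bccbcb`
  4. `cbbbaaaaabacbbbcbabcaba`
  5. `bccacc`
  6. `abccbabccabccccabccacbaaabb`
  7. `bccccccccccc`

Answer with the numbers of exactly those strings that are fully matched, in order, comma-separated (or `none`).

1, 3, 5, 7

1 → match
2 → no match
3 → match
4 → no match
5 → match
6 → no match
7 → match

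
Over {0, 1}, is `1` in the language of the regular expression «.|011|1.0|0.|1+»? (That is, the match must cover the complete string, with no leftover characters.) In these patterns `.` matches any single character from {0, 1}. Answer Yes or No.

Yes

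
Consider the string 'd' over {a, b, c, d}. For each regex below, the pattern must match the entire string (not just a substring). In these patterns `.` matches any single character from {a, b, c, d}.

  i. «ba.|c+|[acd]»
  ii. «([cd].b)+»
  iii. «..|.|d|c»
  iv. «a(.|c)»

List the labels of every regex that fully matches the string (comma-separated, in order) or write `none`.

i → match
ii → no match — must end with 'b'
iii → match
iv → no match — must start with 'a'

i, iii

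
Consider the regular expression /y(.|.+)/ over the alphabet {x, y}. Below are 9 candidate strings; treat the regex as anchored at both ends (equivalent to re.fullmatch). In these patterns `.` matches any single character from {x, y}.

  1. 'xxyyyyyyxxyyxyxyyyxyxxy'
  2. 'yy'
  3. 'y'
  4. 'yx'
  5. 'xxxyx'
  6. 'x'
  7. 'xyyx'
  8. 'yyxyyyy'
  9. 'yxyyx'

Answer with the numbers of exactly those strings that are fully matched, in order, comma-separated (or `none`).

2, 4, 8, 9

1 → no match — must start with 'y'
2 → match
3 → no match
4 → match
5 → no match — must start with 'y'
6 → no match — must start with 'y'
7 → no match — must start with 'y'
8 → match
9 → match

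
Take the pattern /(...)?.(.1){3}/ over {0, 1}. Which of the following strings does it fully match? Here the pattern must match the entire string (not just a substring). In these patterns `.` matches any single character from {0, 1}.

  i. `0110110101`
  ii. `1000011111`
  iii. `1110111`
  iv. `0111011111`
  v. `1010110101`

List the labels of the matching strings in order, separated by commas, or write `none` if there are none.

i → match
ii → match
iii → match
iv → match
v → match

i, ii, iii, iv, v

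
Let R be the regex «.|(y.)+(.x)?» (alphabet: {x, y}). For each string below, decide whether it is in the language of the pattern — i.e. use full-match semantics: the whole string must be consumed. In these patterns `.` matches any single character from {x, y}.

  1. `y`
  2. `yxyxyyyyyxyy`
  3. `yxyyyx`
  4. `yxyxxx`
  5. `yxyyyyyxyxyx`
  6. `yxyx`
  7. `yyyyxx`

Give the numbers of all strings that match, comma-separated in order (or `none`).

1, 2, 3, 4, 5, 6, 7

1 → match
2 → match
3 → match
4 → match
5 → match
6 → match
7 → match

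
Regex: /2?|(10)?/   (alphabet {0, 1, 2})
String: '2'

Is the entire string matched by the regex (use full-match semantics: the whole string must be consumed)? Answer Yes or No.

Yes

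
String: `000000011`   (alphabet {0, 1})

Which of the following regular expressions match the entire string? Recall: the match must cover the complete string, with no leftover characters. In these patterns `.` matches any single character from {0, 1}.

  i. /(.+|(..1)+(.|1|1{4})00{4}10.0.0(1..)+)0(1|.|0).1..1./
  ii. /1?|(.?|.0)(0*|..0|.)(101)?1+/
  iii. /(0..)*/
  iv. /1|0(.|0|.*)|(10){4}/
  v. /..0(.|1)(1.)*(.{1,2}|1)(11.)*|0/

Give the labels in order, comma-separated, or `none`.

ii, iii, iv

i → no match
ii → match
iii → match
iv → match
v → no match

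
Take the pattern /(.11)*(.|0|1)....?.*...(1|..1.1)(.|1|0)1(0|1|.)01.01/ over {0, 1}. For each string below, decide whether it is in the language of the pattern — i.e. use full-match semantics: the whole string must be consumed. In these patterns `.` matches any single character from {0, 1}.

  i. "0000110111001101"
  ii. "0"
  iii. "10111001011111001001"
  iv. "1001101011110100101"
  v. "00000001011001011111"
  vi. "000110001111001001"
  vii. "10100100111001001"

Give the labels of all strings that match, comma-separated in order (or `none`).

i → match
ii → no match — must end with "01"
iii → match
iv → no match
v → no match — must end with "01"
vi → match
vii → match

i, iii, vi, vii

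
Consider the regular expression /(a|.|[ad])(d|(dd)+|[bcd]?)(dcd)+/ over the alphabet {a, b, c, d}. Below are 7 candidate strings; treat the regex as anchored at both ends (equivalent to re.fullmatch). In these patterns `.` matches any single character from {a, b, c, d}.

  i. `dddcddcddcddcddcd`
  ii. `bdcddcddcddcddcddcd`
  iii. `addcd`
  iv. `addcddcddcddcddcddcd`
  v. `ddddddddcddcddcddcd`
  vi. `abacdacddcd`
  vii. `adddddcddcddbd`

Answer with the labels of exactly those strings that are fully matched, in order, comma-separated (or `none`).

i → match
ii → match
iii → match
iv → match
v → match
vi → no match
vii → no match — must end with `dcd`

i, ii, iii, iv, v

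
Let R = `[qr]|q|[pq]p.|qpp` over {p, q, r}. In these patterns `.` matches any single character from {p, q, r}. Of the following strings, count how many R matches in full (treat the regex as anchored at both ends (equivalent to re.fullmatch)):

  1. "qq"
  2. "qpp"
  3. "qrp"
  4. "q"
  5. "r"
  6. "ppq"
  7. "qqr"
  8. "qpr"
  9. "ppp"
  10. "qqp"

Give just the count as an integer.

1 → no match
2 → match
3 → no match
4 → match
5 → match
6 → match
7 → no match
8 → match
9 → match
10 → no match
Total matched: 6

6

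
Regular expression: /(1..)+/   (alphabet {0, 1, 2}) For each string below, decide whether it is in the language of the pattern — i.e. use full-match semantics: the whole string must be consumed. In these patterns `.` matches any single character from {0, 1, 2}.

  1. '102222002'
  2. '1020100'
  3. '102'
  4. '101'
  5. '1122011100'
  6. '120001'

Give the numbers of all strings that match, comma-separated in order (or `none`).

3, 4

1 → no match
2 → no match
3 → match
4 → match
5 → no match
6 → no match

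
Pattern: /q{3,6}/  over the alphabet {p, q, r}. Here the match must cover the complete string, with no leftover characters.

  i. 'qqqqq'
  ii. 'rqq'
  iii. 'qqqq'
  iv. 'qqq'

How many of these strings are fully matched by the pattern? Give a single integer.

3

i → match
ii → no match — must start with 'q'
iii → match
iv → match
Total matched: 3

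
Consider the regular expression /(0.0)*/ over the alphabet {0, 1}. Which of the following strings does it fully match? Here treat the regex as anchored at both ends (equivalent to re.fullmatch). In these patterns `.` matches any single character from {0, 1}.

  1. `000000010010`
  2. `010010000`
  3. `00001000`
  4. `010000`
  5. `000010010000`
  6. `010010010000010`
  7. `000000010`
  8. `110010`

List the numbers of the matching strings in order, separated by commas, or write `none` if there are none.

1 → match
2 → match
3 → no match
4 → match
5 → match
6 → match
7 → match
8 → no match

1, 2, 4, 5, 6, 7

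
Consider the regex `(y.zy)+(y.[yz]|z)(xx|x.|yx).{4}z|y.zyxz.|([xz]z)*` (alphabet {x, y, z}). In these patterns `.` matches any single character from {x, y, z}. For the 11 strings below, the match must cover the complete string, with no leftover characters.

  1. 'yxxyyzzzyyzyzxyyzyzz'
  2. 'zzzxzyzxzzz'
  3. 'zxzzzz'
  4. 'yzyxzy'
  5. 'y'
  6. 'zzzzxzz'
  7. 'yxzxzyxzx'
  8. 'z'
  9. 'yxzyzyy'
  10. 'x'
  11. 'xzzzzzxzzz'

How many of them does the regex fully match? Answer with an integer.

1

1 → no match
2 → no match
3 → no match
4 → no match
5 → no match
6 → no match
7 → no match
8 → no match
9 → no match
10 → no match
11 → match
Total matched: 1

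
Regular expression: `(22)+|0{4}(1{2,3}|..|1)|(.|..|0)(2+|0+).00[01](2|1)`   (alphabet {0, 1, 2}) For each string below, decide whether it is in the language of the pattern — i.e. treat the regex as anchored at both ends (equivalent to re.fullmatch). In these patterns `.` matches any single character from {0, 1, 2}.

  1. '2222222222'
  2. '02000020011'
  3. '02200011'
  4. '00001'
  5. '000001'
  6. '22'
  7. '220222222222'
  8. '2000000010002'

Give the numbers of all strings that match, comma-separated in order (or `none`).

1. '2222222222' → match
2. '02000020011' → match
3. '02200011' → match
4. '00001' → match
5. '000001' → match
6. '22' → match
7. '220222222222' → no match
8 → match

1, 2, 3, 4, 5, 6, 8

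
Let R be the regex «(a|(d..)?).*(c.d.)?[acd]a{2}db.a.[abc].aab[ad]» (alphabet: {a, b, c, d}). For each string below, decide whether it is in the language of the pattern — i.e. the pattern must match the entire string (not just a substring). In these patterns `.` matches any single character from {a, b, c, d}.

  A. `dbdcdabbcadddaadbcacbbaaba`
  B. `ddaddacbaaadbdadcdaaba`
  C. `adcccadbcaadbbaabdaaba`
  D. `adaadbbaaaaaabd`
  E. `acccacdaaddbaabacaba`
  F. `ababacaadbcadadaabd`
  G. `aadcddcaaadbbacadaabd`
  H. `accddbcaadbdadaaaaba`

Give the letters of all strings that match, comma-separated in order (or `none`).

A, B, C, D, F, G, H

A → match
B → match
C → match
D → match
E → no match
F → match
G → match
H → match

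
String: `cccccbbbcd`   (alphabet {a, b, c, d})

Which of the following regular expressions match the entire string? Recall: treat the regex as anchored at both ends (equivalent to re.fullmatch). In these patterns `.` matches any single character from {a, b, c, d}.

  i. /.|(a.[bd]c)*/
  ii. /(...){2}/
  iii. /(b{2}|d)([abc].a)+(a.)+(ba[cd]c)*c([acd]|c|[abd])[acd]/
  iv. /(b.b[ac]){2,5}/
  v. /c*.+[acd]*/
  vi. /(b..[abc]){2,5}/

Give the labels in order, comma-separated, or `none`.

i → no match
ii → no match
iii → no match
iv → no match — must start with `b`
v → match
vi → no match — must start with `b`

v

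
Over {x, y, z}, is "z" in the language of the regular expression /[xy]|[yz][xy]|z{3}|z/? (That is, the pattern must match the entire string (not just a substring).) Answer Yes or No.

Yes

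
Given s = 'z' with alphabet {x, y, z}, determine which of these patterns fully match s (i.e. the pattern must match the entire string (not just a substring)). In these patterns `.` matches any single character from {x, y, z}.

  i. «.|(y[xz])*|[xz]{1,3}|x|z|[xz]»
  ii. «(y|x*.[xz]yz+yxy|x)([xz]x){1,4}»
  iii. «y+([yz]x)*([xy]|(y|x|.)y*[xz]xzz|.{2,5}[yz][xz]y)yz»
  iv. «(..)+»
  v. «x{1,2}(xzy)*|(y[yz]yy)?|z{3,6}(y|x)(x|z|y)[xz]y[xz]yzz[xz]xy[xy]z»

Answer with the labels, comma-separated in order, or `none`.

i

i → match
ii → no match — must end with 'x'
iii → no match — must start with 'y'
iv → no match
v → no match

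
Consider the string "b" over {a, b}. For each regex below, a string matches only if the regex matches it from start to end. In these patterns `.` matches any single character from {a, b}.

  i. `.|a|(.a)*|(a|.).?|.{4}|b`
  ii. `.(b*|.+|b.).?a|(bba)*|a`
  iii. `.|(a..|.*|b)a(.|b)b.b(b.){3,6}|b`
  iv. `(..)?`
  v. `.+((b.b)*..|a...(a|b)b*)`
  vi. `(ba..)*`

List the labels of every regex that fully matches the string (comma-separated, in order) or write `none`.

i, iii

i → match
ii → no match
iii → match
iv → no match
v → no match
vi → no match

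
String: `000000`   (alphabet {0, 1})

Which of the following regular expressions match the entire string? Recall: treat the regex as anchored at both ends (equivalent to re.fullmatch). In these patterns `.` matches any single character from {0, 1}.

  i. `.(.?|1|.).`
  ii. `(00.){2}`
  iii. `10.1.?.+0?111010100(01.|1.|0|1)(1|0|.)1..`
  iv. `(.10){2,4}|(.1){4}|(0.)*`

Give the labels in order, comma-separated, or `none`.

ii, iv

i → no match
ii → match
iii → no match — must start with `10`
iv → match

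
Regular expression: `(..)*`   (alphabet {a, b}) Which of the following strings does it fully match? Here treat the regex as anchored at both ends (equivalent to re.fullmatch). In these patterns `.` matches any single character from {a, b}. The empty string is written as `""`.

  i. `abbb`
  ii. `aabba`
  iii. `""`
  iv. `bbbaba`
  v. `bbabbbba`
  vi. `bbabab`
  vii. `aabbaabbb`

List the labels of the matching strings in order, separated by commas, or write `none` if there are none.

i → match
ii → no match
iii → match
iv → match
v → match
vi → match
vii → no match

i, iii, iv, v, vi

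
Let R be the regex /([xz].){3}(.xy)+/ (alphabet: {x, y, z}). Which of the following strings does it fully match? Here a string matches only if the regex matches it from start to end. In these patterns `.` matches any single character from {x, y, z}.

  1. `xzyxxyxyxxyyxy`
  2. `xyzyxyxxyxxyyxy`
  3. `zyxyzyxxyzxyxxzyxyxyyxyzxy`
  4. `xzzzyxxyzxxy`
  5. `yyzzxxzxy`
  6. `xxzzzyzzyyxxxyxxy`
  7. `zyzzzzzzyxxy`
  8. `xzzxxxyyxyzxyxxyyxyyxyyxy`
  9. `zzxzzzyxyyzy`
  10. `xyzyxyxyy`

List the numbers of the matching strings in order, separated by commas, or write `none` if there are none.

1 → no match
2 → match
3 → no match
4. `xzzzyxxyzxxy` → no match
5. `yyzzxxzxy` → no match
6 → no match
7. `zyzzzzzzyxxy` → no match
8 → no match
9. `zzxzzzyxyyzy` → no match — must end with `xy`
10. `xyzyxyxyy` → no match — must end with `xy`

2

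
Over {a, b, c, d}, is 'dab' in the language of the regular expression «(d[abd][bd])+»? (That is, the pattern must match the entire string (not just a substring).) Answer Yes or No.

Yes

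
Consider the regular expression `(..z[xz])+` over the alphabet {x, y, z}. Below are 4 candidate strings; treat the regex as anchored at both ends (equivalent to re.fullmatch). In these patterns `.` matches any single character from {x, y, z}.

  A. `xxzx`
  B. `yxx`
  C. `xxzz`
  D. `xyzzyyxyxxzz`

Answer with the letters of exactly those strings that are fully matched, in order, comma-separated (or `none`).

A. `xxzx` → match
B. `yxx` → no match
C. `xxzz` → match
D. `xyzzyyxyxxzz` → no match

A, C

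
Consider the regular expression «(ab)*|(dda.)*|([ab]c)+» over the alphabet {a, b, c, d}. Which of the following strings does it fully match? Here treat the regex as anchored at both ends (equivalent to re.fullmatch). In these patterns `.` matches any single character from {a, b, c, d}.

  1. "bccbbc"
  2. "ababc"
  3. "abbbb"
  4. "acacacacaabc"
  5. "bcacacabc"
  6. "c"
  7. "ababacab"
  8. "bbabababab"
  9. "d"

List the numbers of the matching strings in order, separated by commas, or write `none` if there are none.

none

1. "bccbbc" → no match
2. "ababc" → no match
3. "abbbb" → no match
4. "acacacacaabc" → no match
5. "bcacacabc" → no match
6. "c" → no match
7. "ababacab" → no match
8. "bbabababab" → no match
9. "d" → no match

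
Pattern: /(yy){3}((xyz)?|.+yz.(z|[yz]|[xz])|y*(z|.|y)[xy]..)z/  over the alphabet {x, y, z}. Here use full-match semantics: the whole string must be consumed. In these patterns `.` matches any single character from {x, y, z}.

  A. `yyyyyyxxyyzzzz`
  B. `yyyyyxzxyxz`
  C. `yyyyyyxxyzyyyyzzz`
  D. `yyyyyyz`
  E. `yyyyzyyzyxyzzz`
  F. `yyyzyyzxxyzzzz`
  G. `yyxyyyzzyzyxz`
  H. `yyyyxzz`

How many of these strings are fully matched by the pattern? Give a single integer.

A → match
B → no match
C → no match
D → match
E → no match
F → no match
G → no match
H → no match
Total matched: 2

2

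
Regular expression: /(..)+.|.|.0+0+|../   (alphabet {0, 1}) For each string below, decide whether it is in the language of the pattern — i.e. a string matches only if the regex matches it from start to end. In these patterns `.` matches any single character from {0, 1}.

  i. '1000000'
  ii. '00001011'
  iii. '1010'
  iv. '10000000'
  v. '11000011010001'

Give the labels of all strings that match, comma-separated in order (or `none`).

i, iv

i → match
ii → no match
iii → no match
iv → match
v → no match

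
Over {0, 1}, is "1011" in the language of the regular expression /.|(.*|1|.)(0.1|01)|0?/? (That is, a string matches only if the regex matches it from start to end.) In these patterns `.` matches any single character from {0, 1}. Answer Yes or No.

Yes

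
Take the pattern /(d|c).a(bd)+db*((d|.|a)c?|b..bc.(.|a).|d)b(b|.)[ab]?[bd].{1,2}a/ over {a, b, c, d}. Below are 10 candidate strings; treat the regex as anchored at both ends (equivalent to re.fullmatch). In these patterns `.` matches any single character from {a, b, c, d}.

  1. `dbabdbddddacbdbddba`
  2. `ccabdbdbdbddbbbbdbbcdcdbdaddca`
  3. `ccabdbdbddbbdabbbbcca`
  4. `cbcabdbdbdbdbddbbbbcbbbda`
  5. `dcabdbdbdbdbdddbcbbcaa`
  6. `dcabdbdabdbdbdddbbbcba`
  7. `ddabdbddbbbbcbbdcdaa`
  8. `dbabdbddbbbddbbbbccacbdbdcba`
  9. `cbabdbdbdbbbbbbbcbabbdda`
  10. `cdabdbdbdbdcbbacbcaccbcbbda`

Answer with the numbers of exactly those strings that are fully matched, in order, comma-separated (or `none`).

2, 5

1 → no match
2 → match
3 → no match
4 → no match
5 → match
6 → no match
7 → no match
8 → no match
9 → no match
10 → no match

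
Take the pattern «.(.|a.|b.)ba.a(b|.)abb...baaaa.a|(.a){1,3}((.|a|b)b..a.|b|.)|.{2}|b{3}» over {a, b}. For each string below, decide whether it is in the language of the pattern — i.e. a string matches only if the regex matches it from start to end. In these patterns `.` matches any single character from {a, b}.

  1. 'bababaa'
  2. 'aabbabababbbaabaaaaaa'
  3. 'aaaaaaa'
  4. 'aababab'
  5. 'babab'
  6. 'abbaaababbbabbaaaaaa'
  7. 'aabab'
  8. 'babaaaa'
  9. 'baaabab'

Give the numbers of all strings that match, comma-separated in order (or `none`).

1, 2, 3, 4, 5, 6, 7, 8, 9

1. 'bababaa' → match
2 → match
3. 'aaaaaaa' → match
4. 'aababab' → match
5. 'babab' → match
6 → match
7. 'aabab' → match
8. 'babaaaa' → match
9. 'baaabab' → match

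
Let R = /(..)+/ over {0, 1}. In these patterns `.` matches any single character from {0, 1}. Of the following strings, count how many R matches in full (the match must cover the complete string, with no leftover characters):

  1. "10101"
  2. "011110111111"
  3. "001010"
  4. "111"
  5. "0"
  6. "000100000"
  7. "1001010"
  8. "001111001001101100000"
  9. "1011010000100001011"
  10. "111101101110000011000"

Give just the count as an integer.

1. "10101" → no match
2. "011110111111" → match
3. "001010" → match
4. "111" → no match
5. "0" → no match
6. "000100000" → no match
7. "1001010" → no match
8 → no match
9 → no match
10 → no match
Total matched: 2

2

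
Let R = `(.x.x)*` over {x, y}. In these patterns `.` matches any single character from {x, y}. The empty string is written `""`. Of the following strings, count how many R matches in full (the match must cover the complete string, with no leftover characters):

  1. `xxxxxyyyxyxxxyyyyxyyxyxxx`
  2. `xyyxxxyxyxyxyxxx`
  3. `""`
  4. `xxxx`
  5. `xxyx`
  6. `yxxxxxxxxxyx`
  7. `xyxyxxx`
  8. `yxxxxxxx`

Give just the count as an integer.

1 → no match
2 → no match
3 → match
4 → match
5 → match
6 → match
7 → no match
8 → match
Total matched: 5

5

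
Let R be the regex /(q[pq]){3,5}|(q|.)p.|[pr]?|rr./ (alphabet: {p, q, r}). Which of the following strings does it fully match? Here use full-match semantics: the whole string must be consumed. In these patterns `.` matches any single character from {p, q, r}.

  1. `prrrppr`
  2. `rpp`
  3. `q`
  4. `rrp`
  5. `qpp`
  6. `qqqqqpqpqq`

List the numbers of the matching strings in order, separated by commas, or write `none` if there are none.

2, 4, 5, 6

1 → no match
2 → match
3 → no match
4 → match
5 → match
6 → match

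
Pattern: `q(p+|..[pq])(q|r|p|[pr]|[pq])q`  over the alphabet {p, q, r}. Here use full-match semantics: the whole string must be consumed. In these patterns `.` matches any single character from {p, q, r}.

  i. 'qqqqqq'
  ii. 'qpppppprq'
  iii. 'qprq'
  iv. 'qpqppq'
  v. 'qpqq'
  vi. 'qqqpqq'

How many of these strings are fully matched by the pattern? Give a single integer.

6

i → match
ii → match
iii → match
iv → match
v → match
vi → match
Total matched: 6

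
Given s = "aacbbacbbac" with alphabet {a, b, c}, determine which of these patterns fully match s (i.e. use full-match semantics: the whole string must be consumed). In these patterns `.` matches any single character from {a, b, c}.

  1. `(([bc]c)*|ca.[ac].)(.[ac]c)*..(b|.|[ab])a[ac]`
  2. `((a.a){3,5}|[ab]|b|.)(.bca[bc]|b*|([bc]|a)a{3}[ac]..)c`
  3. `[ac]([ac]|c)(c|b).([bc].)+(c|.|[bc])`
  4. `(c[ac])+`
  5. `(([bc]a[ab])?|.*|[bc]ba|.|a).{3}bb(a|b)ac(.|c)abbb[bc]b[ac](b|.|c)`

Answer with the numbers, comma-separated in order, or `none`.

1 → no match
2 → no match
3 → match
4 → no match — must start with "c"
5 → no match

3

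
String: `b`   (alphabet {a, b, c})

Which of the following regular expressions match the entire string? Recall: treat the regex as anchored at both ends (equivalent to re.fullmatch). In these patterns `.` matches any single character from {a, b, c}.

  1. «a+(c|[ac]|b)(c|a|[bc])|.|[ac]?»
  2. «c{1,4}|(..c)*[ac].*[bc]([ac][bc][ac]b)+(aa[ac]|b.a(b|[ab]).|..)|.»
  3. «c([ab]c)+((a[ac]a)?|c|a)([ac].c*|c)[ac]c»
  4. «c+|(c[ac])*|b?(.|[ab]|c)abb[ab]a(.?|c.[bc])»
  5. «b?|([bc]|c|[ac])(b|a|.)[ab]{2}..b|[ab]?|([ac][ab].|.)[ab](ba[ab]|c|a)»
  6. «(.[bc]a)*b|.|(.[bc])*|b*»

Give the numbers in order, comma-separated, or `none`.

1 → match
2 → match
3 → no match — must start with `c`
4 → no match
5 → match
6 → match

1, 2, 5, 6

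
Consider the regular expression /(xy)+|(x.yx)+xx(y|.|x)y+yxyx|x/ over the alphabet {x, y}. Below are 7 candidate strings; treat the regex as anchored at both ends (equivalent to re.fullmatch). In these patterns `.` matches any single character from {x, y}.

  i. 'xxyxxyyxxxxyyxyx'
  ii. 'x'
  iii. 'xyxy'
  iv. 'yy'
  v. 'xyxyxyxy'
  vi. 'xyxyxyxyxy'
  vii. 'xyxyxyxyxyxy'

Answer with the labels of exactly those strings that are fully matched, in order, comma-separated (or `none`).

i → match
ii. 'x' → match
iii. 'xyxy' → match
iv. 'yy' → no match
v. 'xyxyxyxy' → match
vi. 'xyxyxyxyxy' → match
vii. 'xyxyxyxyxyxy' → match

i, ii, iii, v, vi, vii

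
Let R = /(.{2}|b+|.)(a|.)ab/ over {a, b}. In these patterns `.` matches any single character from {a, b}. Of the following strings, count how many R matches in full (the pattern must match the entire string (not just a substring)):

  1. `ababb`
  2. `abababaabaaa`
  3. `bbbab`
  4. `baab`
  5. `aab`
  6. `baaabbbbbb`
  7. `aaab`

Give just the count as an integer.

3

1. `ababb` → no match — must end with `ab`
2. `abababaabaaa` → no match — must end with `ab`
3. `bbbab` → match
4. `baab` → match
5. `aab` → no match
6. `baaabbbbbb` → no match — must end with `ab`
7. `aaab` → match
Total matched: 3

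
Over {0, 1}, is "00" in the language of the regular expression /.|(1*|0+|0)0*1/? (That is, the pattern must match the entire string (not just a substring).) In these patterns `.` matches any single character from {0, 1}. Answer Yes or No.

No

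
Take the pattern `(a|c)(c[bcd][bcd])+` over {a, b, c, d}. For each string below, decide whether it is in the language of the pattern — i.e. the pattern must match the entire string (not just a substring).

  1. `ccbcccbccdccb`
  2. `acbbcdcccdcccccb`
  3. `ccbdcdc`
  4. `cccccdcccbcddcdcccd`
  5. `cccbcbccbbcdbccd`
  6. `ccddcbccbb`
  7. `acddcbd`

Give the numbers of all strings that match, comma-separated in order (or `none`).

1, 2, 3, 4, 5, 6, 7

1 → match
2 → match
3 → match
4 → match
5 → match
6 → match
7 → match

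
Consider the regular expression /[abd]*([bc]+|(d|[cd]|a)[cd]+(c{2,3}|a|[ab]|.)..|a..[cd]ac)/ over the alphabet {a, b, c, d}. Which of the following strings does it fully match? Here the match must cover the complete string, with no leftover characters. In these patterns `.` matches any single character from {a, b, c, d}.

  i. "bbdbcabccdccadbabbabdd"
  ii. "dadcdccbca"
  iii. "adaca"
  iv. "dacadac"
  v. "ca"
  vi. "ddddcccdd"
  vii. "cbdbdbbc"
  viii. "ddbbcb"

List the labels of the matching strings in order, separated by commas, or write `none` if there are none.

ii, iii, iv, vi, viii

i → no match
ii. "dadcdccbca" → match
iii. "adaca" → match
iv. "dacadac" → match
v. "ca" → no match
vi. "ddddcccdd" → match
vii. "cbdbdbbc" → no match
viii. "ddbbcb" → match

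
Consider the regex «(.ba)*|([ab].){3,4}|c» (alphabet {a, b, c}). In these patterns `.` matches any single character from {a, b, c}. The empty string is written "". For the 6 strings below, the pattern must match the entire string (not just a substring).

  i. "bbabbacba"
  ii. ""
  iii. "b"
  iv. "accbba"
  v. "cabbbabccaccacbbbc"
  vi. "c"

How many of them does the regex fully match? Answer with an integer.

i → match
ii → match
iii → no match
iv → no match
v → no match
vi → match
Total matched: 3

3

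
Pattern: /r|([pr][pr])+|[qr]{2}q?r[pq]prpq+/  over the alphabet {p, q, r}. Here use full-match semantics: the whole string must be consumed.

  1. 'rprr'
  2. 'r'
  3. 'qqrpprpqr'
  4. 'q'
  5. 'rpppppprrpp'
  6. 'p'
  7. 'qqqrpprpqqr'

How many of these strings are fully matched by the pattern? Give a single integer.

2

1 → match
2 → match
3 → no match
4 → no match
5 → no match
6 → no match
7 → no match
Total matched: 2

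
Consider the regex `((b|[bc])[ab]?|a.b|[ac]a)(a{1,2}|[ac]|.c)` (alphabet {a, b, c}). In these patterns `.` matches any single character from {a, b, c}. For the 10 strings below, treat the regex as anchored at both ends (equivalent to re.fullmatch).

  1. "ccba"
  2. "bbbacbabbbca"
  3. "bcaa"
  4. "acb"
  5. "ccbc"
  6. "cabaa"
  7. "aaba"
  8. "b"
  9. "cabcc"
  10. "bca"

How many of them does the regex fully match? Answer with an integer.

1 → no match
2 → no match
3 → no match
4 → no match
5 → no match
6 → no match
7 → match
8 → no match
9 → no match
10 → no match
Total matched: 1

1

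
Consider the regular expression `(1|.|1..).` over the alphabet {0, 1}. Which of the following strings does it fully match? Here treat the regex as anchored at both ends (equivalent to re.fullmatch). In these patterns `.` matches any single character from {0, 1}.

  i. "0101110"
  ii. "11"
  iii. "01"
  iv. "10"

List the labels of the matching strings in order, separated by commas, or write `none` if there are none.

i → no match
ii → match
iii → match
iv → match

ii, iii, iv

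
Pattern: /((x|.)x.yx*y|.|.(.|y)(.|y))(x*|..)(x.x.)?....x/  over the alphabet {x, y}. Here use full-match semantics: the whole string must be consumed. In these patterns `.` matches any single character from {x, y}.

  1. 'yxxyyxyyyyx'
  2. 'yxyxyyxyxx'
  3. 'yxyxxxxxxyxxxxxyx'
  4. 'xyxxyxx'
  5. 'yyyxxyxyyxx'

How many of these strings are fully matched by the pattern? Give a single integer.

3

1 → match
2 → match
3 → match
4 → no match
5 → no match
Total matched: 3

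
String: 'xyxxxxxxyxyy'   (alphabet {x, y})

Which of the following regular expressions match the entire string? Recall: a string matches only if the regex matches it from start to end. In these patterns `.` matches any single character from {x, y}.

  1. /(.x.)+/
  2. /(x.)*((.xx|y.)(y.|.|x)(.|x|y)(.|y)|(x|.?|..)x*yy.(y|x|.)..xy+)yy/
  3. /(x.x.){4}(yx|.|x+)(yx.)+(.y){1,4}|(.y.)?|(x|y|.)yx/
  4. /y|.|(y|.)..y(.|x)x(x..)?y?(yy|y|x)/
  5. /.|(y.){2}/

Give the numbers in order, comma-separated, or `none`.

2

1 → no match
2 → match
3 → no match
4 → no match
5 → no match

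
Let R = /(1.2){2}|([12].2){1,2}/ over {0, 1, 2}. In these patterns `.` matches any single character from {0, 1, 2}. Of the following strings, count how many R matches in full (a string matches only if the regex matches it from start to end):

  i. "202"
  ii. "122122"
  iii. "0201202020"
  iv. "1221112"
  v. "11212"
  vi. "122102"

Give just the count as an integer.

i → match
ii → match
iii → no match — must end with "2"
iv → no match
v → no match
vi → match
Total matched: 3

3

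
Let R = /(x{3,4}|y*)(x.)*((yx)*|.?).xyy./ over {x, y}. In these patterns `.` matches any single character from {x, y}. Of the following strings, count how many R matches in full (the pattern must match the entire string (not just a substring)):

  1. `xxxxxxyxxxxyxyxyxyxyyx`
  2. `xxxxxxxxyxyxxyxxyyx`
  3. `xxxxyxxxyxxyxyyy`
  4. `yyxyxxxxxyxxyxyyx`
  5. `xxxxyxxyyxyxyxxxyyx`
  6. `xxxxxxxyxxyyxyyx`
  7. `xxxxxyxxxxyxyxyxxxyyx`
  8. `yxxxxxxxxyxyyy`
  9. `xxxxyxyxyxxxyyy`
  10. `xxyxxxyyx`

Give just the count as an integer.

9

1 → match
2 → match
3 → match
4 → match
5 → no match
6 → match
7 → match
8 → match
9 → match
10 → match
Total matched: 9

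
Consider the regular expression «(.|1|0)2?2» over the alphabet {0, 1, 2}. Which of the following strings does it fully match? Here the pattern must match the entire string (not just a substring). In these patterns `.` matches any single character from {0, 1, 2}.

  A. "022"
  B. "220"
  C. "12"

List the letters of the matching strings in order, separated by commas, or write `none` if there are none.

A → match
B → no match — must end with "2"
C → match

A, C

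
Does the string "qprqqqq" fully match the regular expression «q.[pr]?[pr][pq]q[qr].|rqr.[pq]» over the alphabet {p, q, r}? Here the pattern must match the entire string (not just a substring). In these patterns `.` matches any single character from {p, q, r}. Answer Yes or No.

Yes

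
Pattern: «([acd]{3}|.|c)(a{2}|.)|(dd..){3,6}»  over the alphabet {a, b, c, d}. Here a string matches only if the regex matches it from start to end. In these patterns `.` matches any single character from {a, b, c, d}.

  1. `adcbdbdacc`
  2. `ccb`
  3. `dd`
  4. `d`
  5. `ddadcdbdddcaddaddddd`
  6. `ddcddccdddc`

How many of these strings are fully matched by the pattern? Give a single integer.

1 → no match
2 → no match
3 → match
4 → no match
5 → no match
6 → no match
Total matched: 1

1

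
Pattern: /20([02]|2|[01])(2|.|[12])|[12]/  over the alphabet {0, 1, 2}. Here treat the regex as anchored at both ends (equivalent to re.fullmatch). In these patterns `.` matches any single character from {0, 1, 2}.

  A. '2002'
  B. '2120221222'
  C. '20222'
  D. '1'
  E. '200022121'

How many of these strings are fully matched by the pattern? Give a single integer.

2

A → match
B → no match
C → no match
D → match
E → no match
Total matched: 2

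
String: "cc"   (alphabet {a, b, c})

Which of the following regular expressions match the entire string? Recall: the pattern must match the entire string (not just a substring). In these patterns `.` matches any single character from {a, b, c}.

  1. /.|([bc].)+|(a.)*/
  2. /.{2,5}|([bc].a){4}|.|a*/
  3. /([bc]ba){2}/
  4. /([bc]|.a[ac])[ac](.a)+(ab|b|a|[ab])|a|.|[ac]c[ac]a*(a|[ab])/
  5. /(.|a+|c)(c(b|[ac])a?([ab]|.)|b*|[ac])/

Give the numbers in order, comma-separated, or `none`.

1 → match
2 → match
3 → no match — must end with "ba"
4 → no match
5 → match

1, 2, 5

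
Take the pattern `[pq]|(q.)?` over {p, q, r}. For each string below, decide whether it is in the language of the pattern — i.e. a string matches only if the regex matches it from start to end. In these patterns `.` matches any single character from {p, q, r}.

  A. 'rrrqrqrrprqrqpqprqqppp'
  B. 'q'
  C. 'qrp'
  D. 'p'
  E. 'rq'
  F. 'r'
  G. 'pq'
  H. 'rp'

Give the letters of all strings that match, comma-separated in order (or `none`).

A → no match
B → match
C → no match
D → match
E → no match
F → no match
G → no match
H → no match

B, D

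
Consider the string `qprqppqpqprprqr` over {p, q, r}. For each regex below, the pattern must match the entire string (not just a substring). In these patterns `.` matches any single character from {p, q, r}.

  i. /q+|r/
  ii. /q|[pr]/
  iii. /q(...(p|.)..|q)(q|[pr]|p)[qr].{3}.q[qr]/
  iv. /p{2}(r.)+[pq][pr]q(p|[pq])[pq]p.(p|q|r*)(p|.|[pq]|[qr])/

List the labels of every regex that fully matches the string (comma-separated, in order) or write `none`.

iii

i → no match
ii → no match
iii → match
iv → no match — must start with `p`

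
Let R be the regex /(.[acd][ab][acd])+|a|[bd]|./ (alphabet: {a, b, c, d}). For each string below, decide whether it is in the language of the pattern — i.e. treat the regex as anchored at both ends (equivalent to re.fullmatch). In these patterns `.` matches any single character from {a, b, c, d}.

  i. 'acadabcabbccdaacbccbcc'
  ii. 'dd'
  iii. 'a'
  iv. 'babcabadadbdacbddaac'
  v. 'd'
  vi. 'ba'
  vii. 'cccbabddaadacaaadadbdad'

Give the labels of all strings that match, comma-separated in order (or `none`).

iii, v

i → no match
ii → no match
iii → match
iv → no match
v → match
vi → no match
vii → no match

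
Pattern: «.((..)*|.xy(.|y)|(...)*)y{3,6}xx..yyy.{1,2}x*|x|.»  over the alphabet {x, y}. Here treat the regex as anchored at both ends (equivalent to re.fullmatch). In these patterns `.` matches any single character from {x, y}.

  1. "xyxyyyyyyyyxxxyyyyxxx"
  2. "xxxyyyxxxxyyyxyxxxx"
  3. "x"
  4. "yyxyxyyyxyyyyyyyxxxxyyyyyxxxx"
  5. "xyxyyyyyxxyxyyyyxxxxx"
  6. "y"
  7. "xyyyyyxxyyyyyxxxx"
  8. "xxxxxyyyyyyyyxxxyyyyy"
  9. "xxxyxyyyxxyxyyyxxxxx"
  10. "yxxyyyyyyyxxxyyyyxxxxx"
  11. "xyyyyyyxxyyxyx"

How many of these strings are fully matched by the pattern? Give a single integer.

10

1 → match
2 → match
3. "x" → match
4 → match
5 → match
6. "y" → match
7 → match
8 → match
9 → match
10 → match
11 → no match
Total matched: 10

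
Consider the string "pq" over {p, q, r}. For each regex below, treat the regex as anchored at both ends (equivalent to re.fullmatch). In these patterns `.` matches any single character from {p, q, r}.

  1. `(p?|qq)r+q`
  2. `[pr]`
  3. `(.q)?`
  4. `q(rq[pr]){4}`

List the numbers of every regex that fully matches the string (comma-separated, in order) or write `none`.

3

1 → no match — must end with "rq"
2 → no match
3 → match
4 → no match — must start with "qrq"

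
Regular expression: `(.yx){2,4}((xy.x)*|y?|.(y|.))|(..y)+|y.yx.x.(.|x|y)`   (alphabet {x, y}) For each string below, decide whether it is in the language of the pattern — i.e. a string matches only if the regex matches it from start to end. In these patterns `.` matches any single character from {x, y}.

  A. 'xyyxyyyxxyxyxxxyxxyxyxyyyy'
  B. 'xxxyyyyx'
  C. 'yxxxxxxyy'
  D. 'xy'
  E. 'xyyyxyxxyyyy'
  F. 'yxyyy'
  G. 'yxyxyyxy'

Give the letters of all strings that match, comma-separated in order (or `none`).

E

A → no match
B → no match
C → no match
D → no match
E → match
F → no match
G → no match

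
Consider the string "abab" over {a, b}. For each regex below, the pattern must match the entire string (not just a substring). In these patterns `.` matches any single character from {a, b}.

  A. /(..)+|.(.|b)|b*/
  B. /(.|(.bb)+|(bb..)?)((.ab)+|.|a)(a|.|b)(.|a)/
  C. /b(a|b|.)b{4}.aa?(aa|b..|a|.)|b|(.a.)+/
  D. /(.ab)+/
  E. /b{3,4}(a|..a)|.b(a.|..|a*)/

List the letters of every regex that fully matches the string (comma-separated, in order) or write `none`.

A, B, E

A → match
B → match
C → no match
D → no match
E → match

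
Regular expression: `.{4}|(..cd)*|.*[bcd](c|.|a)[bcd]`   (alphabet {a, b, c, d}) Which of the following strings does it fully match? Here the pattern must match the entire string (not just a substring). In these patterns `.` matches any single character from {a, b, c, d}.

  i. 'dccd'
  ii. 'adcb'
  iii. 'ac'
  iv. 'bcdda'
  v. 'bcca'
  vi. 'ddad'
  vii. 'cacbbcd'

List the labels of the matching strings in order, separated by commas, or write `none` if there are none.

i, ii, v, vi, vii

i → match
ii → match
iii → no match
iv → no match
v → match
vi → match
vii → match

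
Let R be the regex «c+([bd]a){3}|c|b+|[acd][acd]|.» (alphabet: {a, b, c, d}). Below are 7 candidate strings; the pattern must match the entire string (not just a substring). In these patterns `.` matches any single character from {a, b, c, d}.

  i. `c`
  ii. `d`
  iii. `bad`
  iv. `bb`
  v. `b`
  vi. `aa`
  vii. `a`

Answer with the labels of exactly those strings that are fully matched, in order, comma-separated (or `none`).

i, ii, iv, v, vi, vii

i → match
ii → match
iii → no match
iv → match
v → match
vi → match
vii → match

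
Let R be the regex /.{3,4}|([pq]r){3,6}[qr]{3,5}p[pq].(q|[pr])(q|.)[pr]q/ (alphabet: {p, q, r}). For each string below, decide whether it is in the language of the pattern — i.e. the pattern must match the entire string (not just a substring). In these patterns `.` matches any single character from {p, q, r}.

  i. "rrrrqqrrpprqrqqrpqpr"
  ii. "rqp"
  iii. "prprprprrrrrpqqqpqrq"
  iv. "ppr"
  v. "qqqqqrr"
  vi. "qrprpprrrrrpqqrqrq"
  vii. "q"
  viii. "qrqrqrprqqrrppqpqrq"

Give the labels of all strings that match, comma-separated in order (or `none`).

i → no match
ii. "rqp" → match
iii → no match
iv. "ppr" → match
v. "qqqqqrr" → no match
vi → no match
vii. "q" → no match
viii → match

ii, iv, viii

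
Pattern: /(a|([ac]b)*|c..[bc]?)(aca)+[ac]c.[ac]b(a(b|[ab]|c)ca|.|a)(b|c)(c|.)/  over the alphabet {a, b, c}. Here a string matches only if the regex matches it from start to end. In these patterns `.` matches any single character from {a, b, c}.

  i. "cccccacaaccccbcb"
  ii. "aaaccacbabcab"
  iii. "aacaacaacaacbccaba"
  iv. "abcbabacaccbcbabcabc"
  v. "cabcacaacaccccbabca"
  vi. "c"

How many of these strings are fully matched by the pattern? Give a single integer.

i → no match
ii → no match
iii → no match
iv → match
v → no match
vi → no match
Total matched: 1

1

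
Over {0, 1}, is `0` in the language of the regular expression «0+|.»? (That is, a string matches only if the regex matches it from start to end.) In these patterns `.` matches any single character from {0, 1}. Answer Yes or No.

Yes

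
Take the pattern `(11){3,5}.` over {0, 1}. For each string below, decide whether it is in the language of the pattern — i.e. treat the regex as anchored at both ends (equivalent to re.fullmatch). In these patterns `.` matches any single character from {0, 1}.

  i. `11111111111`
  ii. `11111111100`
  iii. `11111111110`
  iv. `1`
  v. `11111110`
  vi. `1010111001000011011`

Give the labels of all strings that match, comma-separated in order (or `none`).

i, iii

i → match
ii → no match
iii → match
iv → no match — must start with `11`
v → no match
vi → no match — must start with `11`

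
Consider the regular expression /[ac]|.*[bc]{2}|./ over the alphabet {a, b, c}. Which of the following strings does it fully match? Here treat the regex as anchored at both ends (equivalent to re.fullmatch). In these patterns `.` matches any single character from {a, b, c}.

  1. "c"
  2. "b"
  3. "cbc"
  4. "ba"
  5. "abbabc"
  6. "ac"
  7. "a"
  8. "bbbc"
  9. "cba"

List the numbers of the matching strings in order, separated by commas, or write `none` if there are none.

1, 2, 3, 5, 7, 8

1. "c" → match
2. "b" → match
3. "cbc" → match
4. "ba" → no match
5. "abbabc" → match
6. "ac" → no match
7. "a" → match
8. "bbbc" → match
9. "cba" → no match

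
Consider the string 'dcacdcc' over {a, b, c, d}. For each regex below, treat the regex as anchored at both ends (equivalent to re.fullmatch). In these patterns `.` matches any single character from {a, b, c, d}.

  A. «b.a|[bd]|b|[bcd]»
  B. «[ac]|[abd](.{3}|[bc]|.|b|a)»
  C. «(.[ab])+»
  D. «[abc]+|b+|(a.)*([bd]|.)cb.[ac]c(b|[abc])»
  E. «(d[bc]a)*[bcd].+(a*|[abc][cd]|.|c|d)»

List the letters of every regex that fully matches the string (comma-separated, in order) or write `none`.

E

A → no match
B → no match
C → no match
D → no match
E → match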